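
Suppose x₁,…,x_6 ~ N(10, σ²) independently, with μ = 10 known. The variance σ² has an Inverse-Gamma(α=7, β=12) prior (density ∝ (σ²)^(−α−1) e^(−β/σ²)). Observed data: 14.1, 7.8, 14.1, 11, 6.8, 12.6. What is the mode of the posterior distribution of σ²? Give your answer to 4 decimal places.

σ̂²_MAP = 3.6573

Sum of squared deviations about the known mean: SS = (14.1−10)² + (7.8−10)² + (14.1−10)² + (11−10)² + (6.8−10)² + (12.6−10)² = 56.46.
The Normal likelihood contributes (σ²)^(−n/2) exp(−SS/(2σ²)), so the posterior is Inverse-Gamma(α + n/2, β + SS/2) = Inverse-Gamma(10, 40.23).
The mode of Inverse-Gamma(a, b) is b/(a+1) = 40.23/11 ≈ 3.6573.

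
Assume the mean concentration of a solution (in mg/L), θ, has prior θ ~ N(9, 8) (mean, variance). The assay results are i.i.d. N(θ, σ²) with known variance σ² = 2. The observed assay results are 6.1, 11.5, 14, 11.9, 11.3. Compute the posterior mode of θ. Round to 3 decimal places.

θ̂_MAP = 10.867

n = 5; x̄ = (6.1 + 11.5 + 14 + 11.9 + 11.3)/5 = 54.8/5 = 10.96.
For a Normal prior and Normal likelihood with known variance, the posterior is Normal; its mode equals its mean, the precision-weighted average.
Prior precision 1/σ₀² = 1/8 = 0.125; data precision n/σ² = 5/2 = 2.5.
θ̂ = (0.125·9 + 2.5·10.96) / (0.125 + 2.5) = 28.525/2.625 = 163/15 ≈ 10.867.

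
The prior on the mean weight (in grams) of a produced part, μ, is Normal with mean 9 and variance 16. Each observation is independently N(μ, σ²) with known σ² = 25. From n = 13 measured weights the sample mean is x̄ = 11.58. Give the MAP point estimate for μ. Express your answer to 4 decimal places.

μ̂_MAP = 11.3032

n = 13, x̄ = 11.58.
For a Normal prior and Normal likelihood with known variance, the posterior is Normal; its mode equals its mean, the precision-weighted average.
Prior precision 1/σ₀² = 1/16 = 0.0625; data precision n/σ² = 13/25 = 0.52.
μ̂ = (0.0625·9 + 0.52·11.58) / (0.0625 + 0.52) = 6.5841/0.5825 = 65841/5825 ≈ 11.3032.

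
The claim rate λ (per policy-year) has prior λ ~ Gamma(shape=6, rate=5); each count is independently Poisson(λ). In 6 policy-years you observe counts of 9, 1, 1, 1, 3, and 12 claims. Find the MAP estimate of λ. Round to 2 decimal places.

λ̂_MAP = 2.91

Σxᵢ = 9+1+1+1+3+12 = 27, with n = 6.
Posterior ∝ λ^5e^(−5λ) · λ^27e^(−6λ) = λ^32e^(−11λ), i.e. Gamma(shape=33, rate=11).
The mode of a Gamma(a, b) with a ≥ 1 (shape–rate) is (a−1)/b = 32/11 ≈ 2.91.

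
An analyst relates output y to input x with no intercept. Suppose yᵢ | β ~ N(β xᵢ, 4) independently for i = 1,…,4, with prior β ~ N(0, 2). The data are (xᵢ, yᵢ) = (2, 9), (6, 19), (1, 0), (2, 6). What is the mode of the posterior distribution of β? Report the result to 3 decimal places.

β̂_MAP = 3.064

log p(β | y) = −Σ(yᵢ − βxᵢ)²/(2·4) − β²/(2·2) + const.
Setting the derivative to zero: Σxᵢ(yᵢ − βxᵢ)/4 − β/2 = 0, so β = Σxᵢyᵢ / (Σxᵢ² + σ²/τ²).
Σxᵢyᵢ = 2·9 + 6·19 + 1·0 + 2·6 = 144; Σxᵢ² = 45; σ²/τ² = 2.
β̂_MAP = 144 / (45 + 2) = 144/47 ≈ 3.064.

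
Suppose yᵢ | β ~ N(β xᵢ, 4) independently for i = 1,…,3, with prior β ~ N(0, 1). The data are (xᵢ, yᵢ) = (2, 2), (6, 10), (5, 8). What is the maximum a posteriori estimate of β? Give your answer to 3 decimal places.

log p(β | y) = −Σ(yᵢ − βxᵢ)²/(2·4) − β²/(2·1) + const.
Setting the derivative to zero: Σxᵢ(yᵢ − βxᵢ)/4 − β/1 = 0, so β = Σxᵢyᵢ / (Σxᵢ² + σ²/τ²).
Σxᵢyᵢ = 2·2 + 6·10 + 5·8 = 104; Σxᵢ² = 65; σ²/τ² = 4.
β̂_MAP = 104 / (65 + 4) = 104/69 ≈ 1.507.

β̂_MAP = 1.507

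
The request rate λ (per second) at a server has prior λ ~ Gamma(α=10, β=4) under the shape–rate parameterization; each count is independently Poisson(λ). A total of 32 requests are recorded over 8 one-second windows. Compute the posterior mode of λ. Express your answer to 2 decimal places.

Σxᵢ = 32, n = 8.
Posterior ∝ λ^9e^(−4λ) · λ^32e^(−8λ) = λ^41e^(−12λ), i.e. Gamma(shape=42, rate=12).
The mode of a Gamma(a, b) with a ≥ 1 (shape–rate) is (a−1)/b = 41/12 ≈ 3.42.

λ̂_MAP = 3.42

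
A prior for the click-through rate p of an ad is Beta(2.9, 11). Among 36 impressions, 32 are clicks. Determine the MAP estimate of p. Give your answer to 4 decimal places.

p̂_MAP = 0.7077

Prior: Beta(2.9, 11).
Data: 32 successes in 36 trials. The binomial likelihood contributes p^32(1−p)^4, so the posterior is Beta(2.9+32, 11+4) = Beta(34.9, 15).
For Beta(a, b) with a, b > 1 the mode is (a−1)/(a+b−2) = 33.9/47.9 ≈ 0.7077.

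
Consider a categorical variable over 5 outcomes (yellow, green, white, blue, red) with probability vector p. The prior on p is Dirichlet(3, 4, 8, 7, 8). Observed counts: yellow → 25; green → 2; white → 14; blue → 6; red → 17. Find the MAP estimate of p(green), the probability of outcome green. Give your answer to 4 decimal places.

MAP estimate of p(green) = 0.0562

The posterior is Dirichlet(αᵢ + nᵢ) = Dirichlet(28, 6, 22, 13, 25).
For a Dirichlet(a₁,…,a_K) with all aᵢ > 1, the mode has j-th component (aⱼ − 1)/(Σaᵢ − K).
Here Σaᵢ = 94 and K = 5, so p(green) = (6 − 1)/(94 − 5) = 5/89 ≈ 0.0562.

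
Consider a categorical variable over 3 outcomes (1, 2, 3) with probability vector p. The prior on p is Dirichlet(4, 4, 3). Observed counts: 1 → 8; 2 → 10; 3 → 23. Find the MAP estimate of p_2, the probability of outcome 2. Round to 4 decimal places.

MAP estimate: 0.2653

The posterior is Dirichlet(αᵢ + nᵢ) = Dirichlet(12, 14, 26).
For a Dirichlet(a₁,…,a_K) with all aᵢ > 1, the mode has j-th component (aⱼ − 1)/(Σaᵢ − K).
Here Σaᵢ = 52 and K = 3, so p_2 = (14 − 1)/(52 − 3) = 13/49 ≈ 0.2653.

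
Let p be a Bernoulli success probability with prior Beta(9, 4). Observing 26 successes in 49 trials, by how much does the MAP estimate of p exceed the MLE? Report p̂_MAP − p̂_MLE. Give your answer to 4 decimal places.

MAP − MLE = 0.0361

Posterior is Beta(35, 27); MAP = (35−1)/(62−2) = 34/60 ≈ 0.56667.
MLE ignores the prior: p̂_MLE = k/n = 26/49 ≈ 0.53061.
Difference = 34/60 − 26/49 = 53/1470 ≈ 0.0361.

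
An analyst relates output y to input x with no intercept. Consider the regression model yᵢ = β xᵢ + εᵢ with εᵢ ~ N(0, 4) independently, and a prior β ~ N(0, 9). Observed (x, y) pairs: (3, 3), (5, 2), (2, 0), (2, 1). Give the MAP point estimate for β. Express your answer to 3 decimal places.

β̂_MAP = 0.495

log p(β | y) = −Σ(yᵢ − βxᵢ)²/(2·4) − β²/(2·9) + const.
Setting the derivative to zero: Σxᵢ(yᵢ − βxᵢ)/4 − β/9 = 0, so β = Σxᵢyᵢ / (Σxᵢ² + σ²/τ²).
Σxᵢyᵢ = 3·3 + 5·2 + 2·0 + 2·1 = 21; Σxᵢ² = 42; σ²/τ² = 4/9.
β̂_MAP = 21 / (42 + 4/9) = 21/(382/9) = 189/382 ≈ 0.495.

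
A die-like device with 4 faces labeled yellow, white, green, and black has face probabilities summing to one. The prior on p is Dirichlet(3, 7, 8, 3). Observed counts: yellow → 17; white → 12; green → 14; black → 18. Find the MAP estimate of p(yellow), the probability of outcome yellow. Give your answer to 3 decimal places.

The posterior is Dirichlet(αᵢ + nᵢ) = Dirichlet(20, 19, 22, 21).
For a Dirichlet(a₁,…,a_K) with all aᵢ > 1, the mode has j-th component (aⱼ − 1)/(Σaᵢ − K).
Here Σaᵢ = 82 and K = 4, so p(yellow) = (20 − 1)/(82 − 4) = 19/78 ≈ 0.244.

MAP estimate of p(yellow) = 0.244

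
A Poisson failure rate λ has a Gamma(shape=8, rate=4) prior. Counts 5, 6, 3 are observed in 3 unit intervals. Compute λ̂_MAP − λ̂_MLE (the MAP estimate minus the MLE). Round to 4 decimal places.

MAP − MLE = -1.6667

Σxᵢ = 14. Posterior is Gamma(22, 7); MAP = (22−1)/7 = 21/7 ≈ 3.00000.
MLE = x̄ = 14/3 ≈ 4.66667.
Difference = 21/7 − 14/3 = -5/3 ≈ -1.6667.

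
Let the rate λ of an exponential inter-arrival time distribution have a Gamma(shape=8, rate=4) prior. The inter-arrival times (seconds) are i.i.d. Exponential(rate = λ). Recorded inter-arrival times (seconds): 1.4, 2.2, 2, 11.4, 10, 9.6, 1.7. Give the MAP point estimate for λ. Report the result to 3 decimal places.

λ̂_MAP = 0.331

The Exponential(rate=λ) likelihood is ∝ λ^n e^(−λΣtᵢ). Here n = 7 and Σtᵢ = 1.4 + 2.2 + 2 + 11.4 + 10 + 9.6 + 1.7 = 38.3.
Posterior ∝ λ^7e^(−4λ) · λ^7e^(−38.3λ) = λ^14e^(−42.3λ), i.e. Gamma(15, 42.3).
Mode = (a−1)/b = 14/42.3 ≈ 0.331.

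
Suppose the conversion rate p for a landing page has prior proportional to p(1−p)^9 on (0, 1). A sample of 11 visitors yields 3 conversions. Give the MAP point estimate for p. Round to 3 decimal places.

The prior density ∝ p(1−p)^9 is the kernel of Beta(2, 10).
Data: 3 successes in 11 trials. The binomial likelihood contributes p^3(1−p)^8, so the posterior is Beta(2+3, 10+8) = Beta(5, 18).
For Beta(a, b) with a, b > 1 the mode is (a−1)/(a+b−2) = 4/21 ≈ 0.190.

p̂_MAP = 0.190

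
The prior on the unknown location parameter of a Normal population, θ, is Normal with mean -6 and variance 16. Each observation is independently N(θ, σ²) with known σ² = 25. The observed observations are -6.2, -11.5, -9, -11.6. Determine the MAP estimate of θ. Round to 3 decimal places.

θ̂_MAP = -8.571

n = 4; x̄ = ((-6.2) + (-11.5) + (-9) + (-11.6))/4 = -38.3/4 = -9.575.
For a Normal prior and Normal likelihood with known variance, the posterior is Normal; its mode equals its mean, the precision-weighted average.
Prior precision 1/σ₀² = 1/16 = 0.0625; data precision n/σ² = 4/25 = 0.16.
θ̂ = (0.0625·(-6) + 0.16·(-9.575)) / (0.0625 + 0.16) = (-1.907)/0.2225 = -3814/445 ≈ -8.571.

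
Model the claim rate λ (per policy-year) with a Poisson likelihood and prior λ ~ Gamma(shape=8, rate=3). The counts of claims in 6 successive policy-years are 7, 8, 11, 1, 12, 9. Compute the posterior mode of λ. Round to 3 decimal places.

Σxᵢ = 7+8+11+1+12+9 = 48, with n = 6.
Posterior ∝ λ^7e^(−3λ) · λ^48e^(−6λ) = λ^55e^(−9λ), i.e. Gamma(shape=56, rate=9).
The mode of a Gamma(a, b) with a ≥ 1 (shape–rate) is (a−1)/b = 55/9 ≈ 6.111.

λ̂_MAP = 6.111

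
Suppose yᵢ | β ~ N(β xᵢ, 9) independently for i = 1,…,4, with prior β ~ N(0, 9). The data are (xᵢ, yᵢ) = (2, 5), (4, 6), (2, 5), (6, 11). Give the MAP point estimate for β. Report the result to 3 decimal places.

β̂_MAP = 1.803

log p(β | y) = −Σ(yᵢ − βxᵢ)²/(2·9) − β²/(2·9) + const.
Setting the derivative to zero: Σxᵢ(yᵢ − βxᵢ)/9 − β/9 = 0, so β = Σxᵢyᵢ / (Σxᵢ² + σ²/τ²).
Σxᵢyᵢ = 2·5 + 4·6 + 2·5 + 6·11 = 110; Σxᵢ² = 60; σ²/τ² = 1.
β̂_MAP = 110 / (60 + 1) = 110/61 ≈ 1.803.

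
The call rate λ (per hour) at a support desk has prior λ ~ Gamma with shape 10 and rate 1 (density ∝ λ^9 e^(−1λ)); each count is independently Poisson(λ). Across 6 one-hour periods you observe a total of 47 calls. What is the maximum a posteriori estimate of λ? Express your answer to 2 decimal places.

Σxᵢ = 47, n = 6.
Posterior ∝ λ^9e^(−1λ) · λ^47e^(−6λ) = λ^56e^(−7λ), i.e. Gamma(shape=57, rate=7).
The mode of a Gamma(a, b) with a ≥ 1 (shape–rate) is (a−1)/b = 56/7 ≈ 8.00.

λ̂_MAP = 8.00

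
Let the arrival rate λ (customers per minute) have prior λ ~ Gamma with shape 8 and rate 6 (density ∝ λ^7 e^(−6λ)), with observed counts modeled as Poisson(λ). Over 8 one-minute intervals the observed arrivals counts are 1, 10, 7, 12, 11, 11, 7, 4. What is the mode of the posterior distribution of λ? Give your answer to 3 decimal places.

Σxᵢ = 1+10+7+12+11+11+7+4 = 63, with n = 8.
Posterior ∝ λ^7e^(−6λ) · λ^63e^(−8λ) = λ^70e^(−14λ), i.e. Gamma(shape=71, rate=14).
The mode of a Gamma(a, b) with a ≥ 1 (shape–rate) is (a−1)/b = 70/14 ≈ 5.000.

λ̂_MAP = 5.000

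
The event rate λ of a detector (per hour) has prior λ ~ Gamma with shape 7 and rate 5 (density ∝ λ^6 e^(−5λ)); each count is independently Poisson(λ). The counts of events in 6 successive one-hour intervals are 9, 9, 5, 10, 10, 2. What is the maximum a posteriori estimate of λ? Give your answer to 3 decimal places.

λ̂_MAP = 4.636

Σxᵢ = 9+9+5+10+10+2 = 45, with n = 6.
Posterior ∝ λ^6e^(−5λ) · λ^45e^(−6λ) = λ^51e^(−11λ), i.e. Gamma(shape=52, rate=11).
The mode of a Gamma(a, b) with a ≥ 1 (shape–rate) is (a−1)/b = 51/11 ≈ 4.636.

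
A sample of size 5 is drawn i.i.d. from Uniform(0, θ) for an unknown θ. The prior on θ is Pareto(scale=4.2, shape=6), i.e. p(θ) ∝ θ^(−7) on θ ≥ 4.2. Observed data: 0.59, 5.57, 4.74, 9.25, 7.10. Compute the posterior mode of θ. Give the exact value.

θ̂_MAP = 9.25

The Uniform(0, θ) likelihood is θ^(−n) for θ ≥ max(xᵢ), zero otherwise. Here max(xᵢ) = 9.25.
Posterior ∝ θ^(−7) · θ^(−5) = θ^(−12) on θ ≥ max(4.2, 9.25) = 9.25.
This density is strictly decreasing in θ, so the posterior mode lies at the lower boundary of the support.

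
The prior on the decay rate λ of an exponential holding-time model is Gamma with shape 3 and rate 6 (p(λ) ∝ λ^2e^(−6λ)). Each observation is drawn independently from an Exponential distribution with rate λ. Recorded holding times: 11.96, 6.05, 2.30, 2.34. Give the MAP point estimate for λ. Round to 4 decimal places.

λ̂_MAP = 0.2094

The Exponential(rate=λ) likelihood is ∝ λ^n e^(−λΣtᵢ). Here n = 4 and Σtᵢ = 11.96 + 6.05 + 2.30 + 2.34 = 22.65.
Posterior ∝ λ^2e^(−6λ) · λ^4e^(−22.65λ) = λ^6e^(−28.65λ), i.e. Gamma(7, 28.65).
Mode = (a−1)/b = 6/28.65 ≈ 0.2094.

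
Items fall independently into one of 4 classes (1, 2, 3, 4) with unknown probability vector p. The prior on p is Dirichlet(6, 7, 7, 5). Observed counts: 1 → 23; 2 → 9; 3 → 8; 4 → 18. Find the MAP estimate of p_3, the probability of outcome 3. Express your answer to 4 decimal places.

MAP estimate: 0.1772

The posterior is Dirichlet(αᵢ + nᵢ) = Dirichlet(29, 16, 15, 23).
For a Dirichlet(a₁,…,a_K) with all aᵢ > 1, the mode has j-th component (aⱼ − 1)/(Σaᵢ − K).
Here Σaᵢ = 83 and K = 4, so p_3 = (15 − 1)/(83 − 4) = 14/79 ≈ 0.1772.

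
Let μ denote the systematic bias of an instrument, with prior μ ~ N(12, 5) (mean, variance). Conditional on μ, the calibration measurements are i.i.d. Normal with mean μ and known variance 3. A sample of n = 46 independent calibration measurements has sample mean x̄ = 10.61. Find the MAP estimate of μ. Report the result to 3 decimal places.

μ̂_MAP = 10.628

n = 46, x̄ = 10.61.
For a Normal prior and Normal likelihood with known variance, the posterior is Normal; its mode equals its mean, the precision-weighted average.
Prior precision 1/σ₀² = 1/5 = 0.2; data precision n/σ² = 46/3.
μ̂ = (0.2·12 + (46/3)·10.61) / (0.2 + 46/3) = (24763/150)/(233/15) = 24763/2330 ≈ 10.628.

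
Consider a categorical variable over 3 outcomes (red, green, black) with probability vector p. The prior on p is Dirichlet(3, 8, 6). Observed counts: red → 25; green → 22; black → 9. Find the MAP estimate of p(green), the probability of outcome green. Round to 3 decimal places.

The posterior is Dirichlet(αᵢ + nᵢ) = Dirichlet(28, 30, 15).
For a Dirichlet(a₁,…,a_K) with all aᵢ > 1, the mode has j-th component (aⱼ − 1)/(Σaᵢ − K).
Here Σaᵢ = 73 and K = 3, so p(green) = (30 − 1)/(73 − 3) = 29/70 ≈ 0.414.

MAP estimate of p(green) = 0.414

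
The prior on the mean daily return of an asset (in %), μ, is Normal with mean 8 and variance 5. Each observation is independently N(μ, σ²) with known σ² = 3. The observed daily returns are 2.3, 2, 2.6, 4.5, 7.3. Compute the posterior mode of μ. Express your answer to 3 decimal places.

n = 5; x̄ = (2.3 + 2 + 2.6 + 4.5 + 7.3)/5 = 18.7/5 = 3.74.
For a Normal prior and Normal likelihood with known variance, the posterior is Normal; its mode equals its mean, the precision-weighted average.
Prior precision 1/σ₀² = 1/5 = 0.2; data precision n/σ² = 5/3.
μ̂ = (0.2·8 + (5/3)·3.74) / (0.2 + 5/3) = (47/6)/(28/15) = 235/56 ≈ 4.196.

μ̂_MAP = 4.196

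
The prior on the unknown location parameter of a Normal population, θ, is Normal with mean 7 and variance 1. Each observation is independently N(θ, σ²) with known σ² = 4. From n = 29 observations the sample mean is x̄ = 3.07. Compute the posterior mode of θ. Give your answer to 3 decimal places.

θ̂_MAP = 3.546

n = 29, x̄ = 3.07.
For a Normal prior and Normal likelihood with known variance, the posterior is Normal; its mode equals its mean, the precision-weighted average.
Prior precision 1/σ₀² = 1/1 = 1; data precision n/σ² = 29/4 = 7.25.
θ̂ = (1·7 + 7.25·3.07) / (1 + 7.25) = 29.2575/8.25 = 3901/1100 ≈ 3.546.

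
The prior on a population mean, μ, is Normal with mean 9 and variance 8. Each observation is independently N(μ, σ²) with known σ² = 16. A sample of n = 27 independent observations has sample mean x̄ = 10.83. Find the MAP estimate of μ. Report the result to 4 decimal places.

μ̂_MAP = 10.7038

n = 27, x̄ = 10.83.
For a Normal prior and Normal likelihood with known variance, the posterior is Normal; its mode equals its mean, the precision-weighted average.
Prior precision 1/σ₀² = 1/8 = 0.125; data precision n/σ² = 27/16 = 1.6875.
μ̂ = (0.125·9 + 1.6875·10.83) / (0.125 + 1.6875) = 19.400625/1.8125 = 31041/2900 ≈ 10.7038.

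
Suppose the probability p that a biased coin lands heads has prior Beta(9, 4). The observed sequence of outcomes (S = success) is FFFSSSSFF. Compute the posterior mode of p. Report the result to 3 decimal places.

p̂_MAP = 0.600

Prior: Beta(9, 4).
Data: 4 successes in 9 trials (from the sequence). The binomial likelihood contributes p^4(1−p)^5, so the posterior is Beta(9+4, 4+5) = Beta(13, 9).
For Beta(a, b) with a, b > 1 the mode is (a−1)/(a+b−2) = 12/20 ≈ 0.600.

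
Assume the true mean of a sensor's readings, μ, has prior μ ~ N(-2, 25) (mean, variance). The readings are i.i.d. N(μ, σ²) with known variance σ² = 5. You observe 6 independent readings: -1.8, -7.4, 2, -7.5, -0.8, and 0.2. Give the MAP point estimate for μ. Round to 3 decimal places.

μ̂_MAP = -2.532

n = 6; x̄ = ((-1.8) + (-7.4) + 2 + (-7.5) + (-0.8) + 0.2)/6 = -15.3/6 = -2.55.
For a Normal prior and Normal likelihood with known variance, the posterior is Normal; its mode equals its mean, the precision-weighted average.
Prior precision 1/σ₀² = 1/25 = 0.04; data precision n/σ² = 6/5 = 1.2.
μ̂ = (0.04·(-2) + 1.2·(-2.55)) / (0.04 + 1.2) = (-3.14)/1.24 = -157/62 ≈ -2.532.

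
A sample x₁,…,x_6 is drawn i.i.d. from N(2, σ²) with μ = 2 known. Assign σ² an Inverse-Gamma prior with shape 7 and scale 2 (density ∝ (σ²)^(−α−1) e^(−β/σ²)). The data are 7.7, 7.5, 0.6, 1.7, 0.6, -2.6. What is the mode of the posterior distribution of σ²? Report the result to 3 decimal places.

σ̂²_MAP = 4.178

Sum of squared deviations about the known mean: SS = (7.7−2)² + (7.5−2)² + (0.6−2)² + (1.7−2)² + (0.6−2)² + (-2.6−2)² = 87.91.
The Normal likelihood contributes (σ²)^(−n/2) exp(−SS/(2σ²)), so the posterior is Inverse-Gamma(α + n/2, β + SS/2) = Inverse-Gamma(10, 45.955).
The mode of Inverse-Gamma(a, b) is b/(a+1) = 45.955/11 ≈ 4.178.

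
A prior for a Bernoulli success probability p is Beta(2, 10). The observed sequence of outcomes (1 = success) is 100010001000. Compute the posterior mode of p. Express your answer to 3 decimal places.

Prior: Beta(2, 10).
Data: 3 successes in 12 trials (from the sequence). The binomial likelihood contributes p^3(1−p)^9, so the posterior is Beta(2+3, 10+9) = Beta(5, 19).
For Beta(a, b) with a, b > 1 the mode is (a−1)/(a+b−2) = 4/22 ≈ 0.182.

p̂_MAP = 0.182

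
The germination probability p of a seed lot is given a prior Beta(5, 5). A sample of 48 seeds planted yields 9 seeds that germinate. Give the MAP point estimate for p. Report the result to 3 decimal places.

p̂_MAP = 0.232

Prior: Beta(5, 5).
Data: 9 successes in 48 trials. The binomial likelihood contributes p^9(1−p)^39, so the posterior is Beta(5+9, 5+39) = Beta(14, 44).
For Beta(a, b) with a, b > 1 the mode is (a−1)/(a+b−2) = 13/56 ≈ 0.232.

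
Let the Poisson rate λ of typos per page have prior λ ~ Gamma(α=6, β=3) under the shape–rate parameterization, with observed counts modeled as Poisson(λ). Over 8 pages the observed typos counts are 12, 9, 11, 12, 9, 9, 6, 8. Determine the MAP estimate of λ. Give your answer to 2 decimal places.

λ̂_MAP = 7.36

Σxᵢ = 12+9+11+12+9+9+6+8 = 76, with n = 8.
Posterior ∝ λ^5e^(−3λ) · λ^76e^(−8λ) = λ^81e^(−11λ), i.e. Gamma(shape=82, rate=11).
The mode of a Gamma(a, b) with a ≥ 1 (shape–rate) is (a−1)/b = 81/11 ≈ 7.36.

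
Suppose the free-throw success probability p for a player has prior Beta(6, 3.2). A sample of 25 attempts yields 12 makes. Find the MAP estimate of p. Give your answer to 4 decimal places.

p̂_MAP = 0.5280

Prior: Beta(6, 3.2).
Data: 12 successes in 25 trials. The binomial likelihood contributes p^12(1−p)^13, so the posterior is Beta(6+12, 3.2+13) = Beta(18, 16.2).
For Beta(a, b) with a, b > 1 the mode is (a−1)/(a+b−2) = 17/32.2 ≈ 0.5280.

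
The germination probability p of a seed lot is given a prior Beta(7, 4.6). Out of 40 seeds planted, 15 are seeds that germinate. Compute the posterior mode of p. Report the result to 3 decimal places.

p̂_MAP = 0.423

Prior: Beta(7, 4.6).
Data: 15 successes in 40 trials. The binomial likelihood contributes p^15(1−p)^25, so the posterior is Beta(7+15, 4.6+25) = Beta(22, 29.6).
For Beta(a, b) with a, b > 1 the mode is (a−1)/(a+b−2) = 21/49.6 ≈ 0.423.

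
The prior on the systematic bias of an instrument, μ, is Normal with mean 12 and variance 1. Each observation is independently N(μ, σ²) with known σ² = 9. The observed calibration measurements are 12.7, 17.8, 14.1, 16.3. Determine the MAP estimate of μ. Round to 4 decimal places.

μ̂_MAP = 12.9923

n = 4; x̄ = (12.7 + 17.8 + 14.1 + 16.3)/4 = 60.9/4 = 15.225.
For a Normal prior and Normal likelihood with known variance, the posterior is Normal; its mode equals its mean, the precision-weighted average.
Prior precision 1/σ₀² = 1/1 = 1; data precision n/σ² = 4/9.
μ̂ = (1·12 + (4/9)·15.225) / (1 + 4/9) = (563/30)/(13/9) = 1689/130 ≈ 12.9923.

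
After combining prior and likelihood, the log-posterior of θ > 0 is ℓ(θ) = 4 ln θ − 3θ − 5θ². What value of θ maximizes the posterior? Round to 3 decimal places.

θ̂_MAP = 0.500

ℓ'(θ) = 4/θ − 3 − 10θ. Setting this to zero and multiplying by θ: 10θ² + 3θ − 4 = 0.
θ = (−3 + √(3² + 4·10·4)) / (2·10) = (−3 + √169) / 20 = (−3 + 13)/20 = 1/2.
ℓ''(θ) = −4/θ² − 10 < 0, confirming a maximum.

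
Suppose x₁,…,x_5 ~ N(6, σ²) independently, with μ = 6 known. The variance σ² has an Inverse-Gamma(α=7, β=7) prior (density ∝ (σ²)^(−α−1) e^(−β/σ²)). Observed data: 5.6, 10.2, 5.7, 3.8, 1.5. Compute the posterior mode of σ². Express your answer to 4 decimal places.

Sum of squared deviations about the known mean: SS = (5.6−6)² + (10.2−6)² + (5.7−6)² + (3.8−6)² + (1.5−6)² = 42.98.
The Normal likelihood contributes (σ²)^(−n/2) exp(−SS/(2σ²)), so the posterior is Inverse-Gamma(α + n/2, β + SS/2) = Inverse-Gamma(9.5, 28.49).
The mode of Inverse-Gamma(a, b) is b/(a+1) = 28.49/10.5 ≈ 2.7133.

σ̂²_MAP = 2.7133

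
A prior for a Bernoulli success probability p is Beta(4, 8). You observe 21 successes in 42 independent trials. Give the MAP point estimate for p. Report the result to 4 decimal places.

p̂_MAP = 0.4615

Prior: Beta(4, 8).
Data: 21 successes in 42 trials. The binomial likelihood contributes p^21(1−p)^21, so the posterior is Beta(4+21, 8+21) = Beta(25, 29).
For Beta(a, b) with a, b > 1 the mode is (a−1)/(a+b−2) = 24/52 ≈ 0.4615.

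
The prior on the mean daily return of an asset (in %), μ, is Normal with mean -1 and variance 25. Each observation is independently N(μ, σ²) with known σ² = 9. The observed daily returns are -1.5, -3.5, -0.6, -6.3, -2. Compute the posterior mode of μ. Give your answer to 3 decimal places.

μ̂_MAP = -2.660

n = 5; x̄ = ((-1.5) + (-3.5) + (-0.6) + (-6.3) + (-2))/5 = -13.9/5 = -2.78.
For a Normal prior and Normal likelihood with known variance, the posterior is Normal; its mode equals its mean, the precision-weighted average.
Prior precision 1/σ₀² = 1/25 = 0.04; data precision n/σ² = 5/9.
μ̂ = (0.04·(-1) + (5/9)·(-2.78)) / (0.04 + 5/9) = (-713/450)/(134/225) = -713/268 ≈ -2.660.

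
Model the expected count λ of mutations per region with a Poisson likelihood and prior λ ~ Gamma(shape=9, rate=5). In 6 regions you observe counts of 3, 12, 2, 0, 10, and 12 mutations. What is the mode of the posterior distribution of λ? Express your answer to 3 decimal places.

λ̂_MAP = 4.273

Σxᵢ = 3+12+2+0+10+12 = 39, with n = 6.
Posterior ∝ λ^8e^(−5λ) · λ^39e^(−6λ) = λ^47e^(−11λ), i.e. Gamma(shape=48, rate=11).
The mode of a Gamma(a, b) with a ≥ 1 (shape–rate) is (a−1)/b = 47/11 ≈ 4.273.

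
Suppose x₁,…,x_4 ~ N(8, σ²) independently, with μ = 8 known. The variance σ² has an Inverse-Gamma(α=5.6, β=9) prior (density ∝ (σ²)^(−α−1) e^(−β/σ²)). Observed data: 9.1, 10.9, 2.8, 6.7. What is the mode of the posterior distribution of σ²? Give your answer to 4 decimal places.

Sum of squared deviations about the known mean: SS = (9.1−8)² + (10.9−8)² + (2.8−8)² + (6.7−8)² = 38.35.
The Normal likelihood contributes (σ²)^(−n/2) exp(−SS/(2σ²)), so the posterior is Inverse-Gamma(α + n/2, β + SS/2) = Inverse-Gamma(7.6, 28.175).
The mode of Inverse-Gamma(a, b) is b/(a+1) = 28.175/8.6 ≈ 3.2762.

σ̂²_MAP = 3.2762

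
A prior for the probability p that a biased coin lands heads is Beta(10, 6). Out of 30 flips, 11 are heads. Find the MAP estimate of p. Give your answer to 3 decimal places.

Prior: Beta(10, 6).
Data: 11 successes in 30 trials. The binomial likelihood contributes p^11(1−p)^19, so the posterior is Beta(10+11, 6+19) = Beta(21, 25).
For Beta(a, b) with a, b > 1 the mode is (a−1)/(a+b−2) = 20/44 ≈ 0.455.

p̂_MAP = 0.455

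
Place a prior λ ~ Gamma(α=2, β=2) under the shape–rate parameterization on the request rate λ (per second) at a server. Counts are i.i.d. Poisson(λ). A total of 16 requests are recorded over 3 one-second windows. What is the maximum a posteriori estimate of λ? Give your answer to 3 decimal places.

Σxᵢ = 16, n = 3.
Posterior ∝ λe^(−2λ) · λ^16e^(−3λ) = λ^17e^(−5λ), i.e. Gamma(shape=18, rate=5).
The mode of a Gamma(a, b) with a ≥ 1 (shape–rate) is (a−1)/b = 17/5 ≈ 3.400.

λ̂_MAP = 3.400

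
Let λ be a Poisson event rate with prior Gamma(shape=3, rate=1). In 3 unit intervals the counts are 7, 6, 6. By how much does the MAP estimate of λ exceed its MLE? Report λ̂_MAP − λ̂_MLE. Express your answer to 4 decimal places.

Σxᵢ = 19. Posterior is Gamma(22, 4); MAP = (22−1)/4 = 21/4 ≈ 5.25000.
MLE = x̄ = 19/3 ≈ 6.33333.
Difference = 21/4 − 19/3 = -13/12 ≈ -1.0833.

MAP − MLE = -1.0833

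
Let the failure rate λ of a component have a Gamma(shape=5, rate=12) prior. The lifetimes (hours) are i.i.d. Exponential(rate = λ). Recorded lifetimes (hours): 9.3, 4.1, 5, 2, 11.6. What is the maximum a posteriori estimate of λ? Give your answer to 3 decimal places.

λ̂_MAP = 0.205

The Exponential(rate=λ) likelihood is ∝ λ^n e^(−λΣtᵢ). Here n = 5 and Σtᵢ = 9.3 + 4.1 + 5 + 2 + 11.6 = 32.
Posterior ∝ λ^4e^(−12λ) · λ^5e^(−32λ) = λ^9e^(−44λ), i.e. Gamma(10, 44).
Mode = (a−1)/b = 9/44 ≈ 0.205.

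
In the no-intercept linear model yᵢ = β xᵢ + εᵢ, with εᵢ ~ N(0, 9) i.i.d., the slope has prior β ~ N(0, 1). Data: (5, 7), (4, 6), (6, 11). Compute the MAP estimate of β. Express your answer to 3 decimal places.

β̂_MAP = 1.453

log p(β | y) = −Σ(yᵢ − βxᵢ)²/(2·9) − β²/(2·1) + const.
Setting the derivative to zero: Σxᵢ(yᵢ − βxᵢ)/9 − β/1 = 0, so β = Σxᵢyᵢ / (Σxᵢ² + σ²/τ²).
Σxᵢyᵢ = 5·7 + 4·6 + 6·11 = 125; Σxᵢ² = 77; σ²/τ² = 9.
β̂_MAP = 125 / (77 + 9) = 125/86 ≈ 1.453.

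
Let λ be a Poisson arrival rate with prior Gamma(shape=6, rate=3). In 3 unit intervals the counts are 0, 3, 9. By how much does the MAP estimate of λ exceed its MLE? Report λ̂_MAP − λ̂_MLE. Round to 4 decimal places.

Σxᵢ = 12. Posterior is Gamma(18, 6); MAP = (18−1)/6 = 17/6 ≈ 2.83333.
MLE = x̄ = 12/3 ≈ 4.00000.
Difference = 17/6 − 12/3 = -7/6 ≈ -1.1667.

MAP − MLE = -1.1667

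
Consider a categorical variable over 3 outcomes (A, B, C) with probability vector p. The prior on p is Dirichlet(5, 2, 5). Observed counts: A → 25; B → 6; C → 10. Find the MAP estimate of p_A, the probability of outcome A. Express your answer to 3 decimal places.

The posterior is Dirichlet(αᵢ + nᵢ) = Dirichlet(30, 8, 15).
For a Dirichlet(a₁,…,a_K) with all aᵢ > 1, the mode has j-th component (aⱼ − 1)/(Σaᵢ − K).
Here Σaᵢ = 53 and K = 3, so p_A = (30 − 1)/(53 − 3) = 29/50 ≈ 0.580.

MAP estimate of p_A = 0.580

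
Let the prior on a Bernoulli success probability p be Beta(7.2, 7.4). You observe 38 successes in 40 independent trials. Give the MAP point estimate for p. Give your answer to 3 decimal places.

p̂_MAP = 0.840

Prior: Beta(7.2, 7.4).
Data: 38 successes in 40 trials. The binomial likelihood contributes p^38(1−p)^2, so the posterior is Beta(7.2+38, 7.4+2) = Beta(45.2, 9.4).
For Beta(a, b) with a, b > 1 the mode is (a−1)/(a+b−2) = 44.2/52.6 ≈ 0.840.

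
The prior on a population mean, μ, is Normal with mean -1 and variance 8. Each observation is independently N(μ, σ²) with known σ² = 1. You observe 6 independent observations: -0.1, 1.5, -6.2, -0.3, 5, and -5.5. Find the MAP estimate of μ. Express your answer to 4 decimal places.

μ̂_MAP = -0.9347

n = 6; x̄ = ((-0.1) + 1.5 + (-6.2) + (-0.3) + 5 + (-5.5))/6 = -5.6/6 = -14/15 ≈ -0.9333.
For a Normal prior and Normal likelihood with known variance, the posterior is Normal; its mode equals its mean, the precision-weighted average.
Prior precision 1/σ₀² = 1/8 = 0.125; data precision n/σ² = 6/1 = 6.
μ̂ = (0.125·(-1) + 6·(-14/15)) / (0.125 + 6) = (-5.725)/6.125 = -229/245 ≈ -0.9347.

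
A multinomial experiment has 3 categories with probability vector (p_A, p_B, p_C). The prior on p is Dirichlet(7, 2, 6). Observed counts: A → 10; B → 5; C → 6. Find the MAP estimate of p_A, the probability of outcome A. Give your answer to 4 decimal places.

The posterior is Dirichlet(αᵢ + nᵢ) = Dirichlet(17, 7, 12).
For a Dirichlet(a₁,…,a_K) with all aᵢ > 1, the mode has j-th component (aⱼ − 1)/(Σaᵢ − K).
Here Σaᵢ = 36 and K = 3, so p_A = (17 − 1)/(36 − 3) = 16/33 ≈ 0.4848.

MAP estimate of p_A = 0.4848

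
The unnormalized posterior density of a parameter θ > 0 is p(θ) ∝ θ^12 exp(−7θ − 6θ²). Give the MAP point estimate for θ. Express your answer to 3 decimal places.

ℓ'(θ) = 12/θ − 7 − 12θ. Setting this to zero and multiplying by θ: 12θ² + 7θ − 12 = 0.
θ = (−7 + √(7² + 4·12·12)) / (2·12) = (−7 + √625) / 24 = (−7 + 25)/24 = 3/4.
ℓ''(θ) = −12/θ² − 12 < 0, confirming a maximum.

θ̂_MAP = 0.750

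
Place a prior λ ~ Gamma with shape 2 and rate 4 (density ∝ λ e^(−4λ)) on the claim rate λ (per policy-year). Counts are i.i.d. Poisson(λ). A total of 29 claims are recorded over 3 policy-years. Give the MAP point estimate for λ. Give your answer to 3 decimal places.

Σxᵢ = 29, n = 3.
Posterior ∝ λe^(−4λ) · λ^29e^(−3λ) = λ^30e^(−7λ), i.e. Gamma(shape=31, rate=7).
The mode of a Gamma(a, b) with a ≥ 1 (shape–rate) is (a−1)/b = 30/7 ≈ 4.286.

λ̂_MAP = 4.286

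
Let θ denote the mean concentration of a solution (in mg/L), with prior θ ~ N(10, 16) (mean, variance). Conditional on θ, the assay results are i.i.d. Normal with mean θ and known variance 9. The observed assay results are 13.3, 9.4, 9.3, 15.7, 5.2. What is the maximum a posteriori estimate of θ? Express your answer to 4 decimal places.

n = 5; x̄ = (13.3 + 9.4 + 9.3 + 15.7 + 5.2)/5 = 52.9/5 = 10.58.
For a Normal prior and Normal likelihood with known variance, the posterior is Normal; its mode equals its mean, the precision-weighted average.
Prior precision 1/σ₀² = 1/16 = 0.0625; data precision n/σ² = 5/9.
θ̂ = (0.0625·10 + (5/9)·10.58) / (0.0625 + 5/9) = (2341/360)/(89/144) = 4682/445 ≈ 10.5213.

θ̂_MAP = 10.5213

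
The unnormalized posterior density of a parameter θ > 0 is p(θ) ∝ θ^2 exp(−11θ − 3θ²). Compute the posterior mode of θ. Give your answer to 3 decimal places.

ℓ'(θ) = 2/θ − 11 − 6θ. Setting this to zero and multiplying by θ: 6θ² + 11θ − 2 = 0.
θ = (−11 + √(11² + 4·6·2)) / (2·6) = (−11 + √169) / 12 = (−11 + 13)/12 = 1/6.
ℓ''(θ) = −2/θ² − 6 < 0, confirming a maximum.

θ̂_MAP = 0.167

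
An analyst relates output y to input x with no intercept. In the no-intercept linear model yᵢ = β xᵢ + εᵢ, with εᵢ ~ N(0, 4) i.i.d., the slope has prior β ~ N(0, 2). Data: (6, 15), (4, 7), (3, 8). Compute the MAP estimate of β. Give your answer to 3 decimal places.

log p(β | y) = −Σ(yᵢ − βxᵢ)²/(2·4) − β²/(2·2) + const.
Setting the derivative to zero: Σxᵢ(yᵢ − βxᵢ)/4 − β/2 = 0, so β = Σxᵢyᵢ / (Σxᵢ² + σ²/τ²).
Σxᵢyᵢ = 6·15 + 4·7 + 3·8 = 142; Σxᵢ² = 61; σ²/τ² = 2.
β̂_MAP = 142 / (61 + 2) = 142/63 ≈ 2.254.

β̂_MAP = 2.254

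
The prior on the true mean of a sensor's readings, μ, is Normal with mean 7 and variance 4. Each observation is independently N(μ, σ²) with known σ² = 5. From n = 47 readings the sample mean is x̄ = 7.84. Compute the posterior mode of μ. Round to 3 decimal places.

μ̂_MAP = 7.818

n = 47, x̄ = 7.84.
For a Normal prior and Normal likelihood with known variance, the posterior is Normal; its mode equals its mean, the precision-weighted average.
Prior precision 1/σ₀² = 1/4 = 0.25; data precision n/σ² = 47/5 = 9.4.
μ̂ = (0.25·7 + 9.4·7.84) / (0.25 + 9.4) = 75.446/9.65 = 37723/4825 ≈ 7.818.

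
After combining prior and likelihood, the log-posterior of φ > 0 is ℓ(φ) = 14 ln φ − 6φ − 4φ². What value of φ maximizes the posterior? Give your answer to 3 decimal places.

φ̂_MAP = 1.000

ℓ'(φ) = 14/φ − 6 − 8φ. Setting this to zero and multiplying by φ: 8φ² + 6φ − 14 = 0.
φ = (−6 + √(6² + 4·8·14)) / (2·8) = (−6 + √484) / 16 = (−6 + 22)/16 = 1.
ℓ''(φ) = −14/φ² − 8 < 0, confirming a maximum.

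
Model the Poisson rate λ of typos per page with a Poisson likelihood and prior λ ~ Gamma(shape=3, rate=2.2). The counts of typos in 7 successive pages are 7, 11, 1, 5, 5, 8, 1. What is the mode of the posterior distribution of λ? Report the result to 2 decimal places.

λ̂_MAP = 4.35

Σxᵢ = 7+11+1+5+5+8+1 = 38, with n = 7.
Posterior ∝ λ^2e^(−2.2λ) · λ^38e^(−7λ) = λ^40e^(−9.2λ), i.e. Gamma(shape=41, rate=9.2).
The mode of a Gamma(a, b) with a ≥ 1 (shape–rate) is (a−1)/b = 40/9.2 ≈ 4.35.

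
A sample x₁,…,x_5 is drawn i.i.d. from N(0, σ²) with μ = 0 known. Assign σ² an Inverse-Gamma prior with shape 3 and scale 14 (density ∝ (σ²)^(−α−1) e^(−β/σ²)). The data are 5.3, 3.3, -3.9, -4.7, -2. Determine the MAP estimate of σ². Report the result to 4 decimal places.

σ̂²_MAP = 8.3292

Sum of squared deviations about the known mean: SS = (5.3−0)² + (3.3−0)² + (-3.9−0)² + (-4.7−0)² + (-2−0)² = 80.28.
The Normal likelihood contributes (σ²)^(−n/2) exp(−SS/(2σ²)), so the posterior is Inverse-Gamma(α + n/2, β + SS/2) = Inverse-Gamma(5.5, 54.14).
The mode of Inverse-Gamma(a, b) is b/(a+1) = 54.14/6.5 ≈ 8.3292.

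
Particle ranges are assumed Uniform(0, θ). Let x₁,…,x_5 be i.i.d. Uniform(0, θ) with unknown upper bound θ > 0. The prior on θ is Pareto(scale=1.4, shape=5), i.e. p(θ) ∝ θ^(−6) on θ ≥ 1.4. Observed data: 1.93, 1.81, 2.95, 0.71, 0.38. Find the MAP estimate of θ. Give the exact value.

The Uniform(0, θ) likelihood is θ^(−n) for θ ≥ max(xᵢ), zero otherwise. Here max(xᵢ) = 2.95.
Posterior ∝ θ^(−6) · θ^(−5) = θ^(−11) on θ ≥ max(1.4, 2.95) = 2.95.
This density is strictly decreasing in θ, so the posterior mode lies at the lower boundary of the support.

θ̂_MAP = 2.95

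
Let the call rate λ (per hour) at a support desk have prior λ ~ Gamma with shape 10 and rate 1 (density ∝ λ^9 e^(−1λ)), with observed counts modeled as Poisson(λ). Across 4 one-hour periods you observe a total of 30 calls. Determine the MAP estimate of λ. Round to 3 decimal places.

Σxᵢ = 30, n = 4.
Posterior ∝ λ^9e^(−1λ) · λ^30e^(−4λ) = λ^39e^(−5λ), i.e. Gamma(shape=40, rate=5).
The mode of a Gamma(a, b) with a ≥ 1 (shape–rate) is (a−1)/b = 39/5 ≈ 7.800.

λ̂_MAP = 7.800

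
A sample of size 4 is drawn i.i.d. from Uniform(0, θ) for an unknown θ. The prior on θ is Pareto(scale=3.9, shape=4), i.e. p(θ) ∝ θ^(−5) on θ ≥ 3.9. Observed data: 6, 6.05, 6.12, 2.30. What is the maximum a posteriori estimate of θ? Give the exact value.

θ̂_MAP = 6.12

The Uniform(0, θ) likelihood is θ^(−n) for θ ≥ max(xᵢ), zero otherwise. Here max(xᵢ) = 6.12.
Posterior ∝ θ^(−5) · θ^(−4) = θ^(−9) on θ ≥ max(3.9, 6.12) = 6.12.
This density is strictly decreasing in θ, so the posterior mode lies at the lower boundary of the support.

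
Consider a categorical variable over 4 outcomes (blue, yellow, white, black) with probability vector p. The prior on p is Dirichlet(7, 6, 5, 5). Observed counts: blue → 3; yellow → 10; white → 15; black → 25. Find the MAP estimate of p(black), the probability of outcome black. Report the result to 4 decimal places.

MAP estimate of p(black) = 0.4028

The posterior is Dirichlet(αᵢ + nᵢ) = Dirichlet(10, 16, 20, 30).
For a Dirichlet(a₁,…,a_K) with all aᵢ > 1, the mode has j-th component (aⱼ − 1)/(Σaᵢ − K).
Here Σaᵢ = 76 and K = 4, so p(black) = (30 − 1)/(76 − 4) = 29/72 ≈ 0.4028.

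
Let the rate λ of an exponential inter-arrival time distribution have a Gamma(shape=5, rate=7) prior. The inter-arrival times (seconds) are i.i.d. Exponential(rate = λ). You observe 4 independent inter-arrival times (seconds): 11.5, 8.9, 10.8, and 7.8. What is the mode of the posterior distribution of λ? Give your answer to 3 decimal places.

λ̂_MAP = 0.174

The Exponential(rate=λ) likelihood is ∝ λ^n e^(−λΣtᵢ). Here n = 4 and Σtᵢ = 11.5 + 8.9 + 10.8 + 7.8 = 39.
Posterior ∝ λ^4e^(−7λ) · λ^4e^(−39λ) = λ^8e^(−46λ), i.e. Gamma(9, 46).
Mode = (a−1)/b = 8/46 ≈ 0.174.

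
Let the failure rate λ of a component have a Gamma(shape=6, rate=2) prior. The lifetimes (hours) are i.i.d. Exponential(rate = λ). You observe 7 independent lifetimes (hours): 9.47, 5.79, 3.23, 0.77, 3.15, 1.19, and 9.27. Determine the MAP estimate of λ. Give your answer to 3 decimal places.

λ̂_MAP = 0.344

The Exponential(rate=λ) likelihood is ∝ λ^n e^(−λΣtᵢ). Here n = 7 and Σtᵢ = 9.47 + 5.79 + 3.23 + 0.77 + 3.15 + 1.19 + 9.27 = 32.87.
Posterior ∝ λ^5e^(−2λ) · λ^7e^(−32.87λ) = λ^12e^(−34.87λ), i.e. Gamma(13, 34.87).
Mode = (a−1)/b = 12/34.87 ≈ 0.344.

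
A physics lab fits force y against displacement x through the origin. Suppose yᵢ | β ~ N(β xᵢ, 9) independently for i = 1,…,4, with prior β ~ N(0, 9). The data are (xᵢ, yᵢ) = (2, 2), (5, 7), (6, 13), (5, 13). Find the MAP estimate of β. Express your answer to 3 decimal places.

β̂_MAP = 2.000

log p(β | y) = −Σ(yᵢ − βxᵢ)²/(2·9) − β²/(2·9) + const.
Setting the derivative to zero: Σxᵢ(yᵢ − βxᵢ)/9 − β/9 = 0, so β = Σxᵢyᵢ / (Σxᵢ² + σ²/τ²).
Σxᵢyᵢ = 2·2 + 5·7 + 6·13 + 5·13 = 182; Σxᵢ² = 90; σ²/τ² = 1.
β̂_MAP = 182 / (90 + 1) = 182/91 ≈ 2.000.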